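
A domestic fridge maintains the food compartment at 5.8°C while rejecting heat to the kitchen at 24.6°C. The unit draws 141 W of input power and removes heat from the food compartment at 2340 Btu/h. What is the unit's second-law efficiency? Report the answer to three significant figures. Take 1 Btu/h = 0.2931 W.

0.328

Converting, Q̇_C = 2340 Btu/h = 685.9 W, so COP_actual = Q̇_C/Ẇ = 685.9/141.0 = 4.864.
In absolute terms T_C = 278.95 K and T_H = 297.75 K, so ΔT = 18.80 K.
COP_Carnot = T_C/ΔT = 278.95/18.80 = 14.84.
η_II = COP_actual/COP_Carnot = 4.864/14.84 = 0.3278.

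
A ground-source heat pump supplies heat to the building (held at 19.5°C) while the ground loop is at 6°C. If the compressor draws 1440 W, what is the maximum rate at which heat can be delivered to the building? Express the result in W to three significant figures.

In absolute terms T_C = 279.15 K and T_H = 292.65 K, so ΔT = 13.50 K.
COP_Carnot = T_H/ΔT = 292.65/13.50 = 21.68.
Q̇_max = COP_Carnot × Ẇ = 21.68 × 1440 W = 31220 W.

31200 W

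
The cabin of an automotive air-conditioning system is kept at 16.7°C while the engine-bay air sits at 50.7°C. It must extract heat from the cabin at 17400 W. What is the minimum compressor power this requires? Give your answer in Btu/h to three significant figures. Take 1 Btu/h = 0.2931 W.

6960 Btu/h

In absolute terms T_C = 289.85 K and T_H = 323.85 K, so ΔT = 34.00 K.
COP_Carnot = T_C/ΔT = 289.85/34.00 = 8.525.
Ẇ_min = Q̇/COP_Carnot = 17400/8.525 = 2041 W = 6964 Btu/h.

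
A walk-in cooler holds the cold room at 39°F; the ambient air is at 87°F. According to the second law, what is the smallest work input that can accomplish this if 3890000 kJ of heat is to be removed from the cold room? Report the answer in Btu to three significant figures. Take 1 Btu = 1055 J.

In absolute terms T_C = 277.04 K and T_H = 303.71 K, so ΔT = 26.67 K.
The reversible limit is COP_R = T_C/ΔT = 10.39, so W_min = Q_C/COP = Q_C·ΔT/T_C.
W_min = 3890000 × 26.67/277.04 = 374400 kJ = 354900 Btu.

355000 Btu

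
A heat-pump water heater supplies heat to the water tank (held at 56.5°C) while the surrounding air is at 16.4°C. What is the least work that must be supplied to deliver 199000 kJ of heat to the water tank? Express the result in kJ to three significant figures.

24200 kJ

In absolute terms T_C = 289.55 K and T_H = 329.65 K, so ΔT = 40.10 K.
The reversible limit is COP_HP = T_H/ΔT = 8.221, so W_min = Q_H/COP = Q_H·ΔT/T_H.
W_min = 199000 × 40.10/329.65 = 24210 kJ.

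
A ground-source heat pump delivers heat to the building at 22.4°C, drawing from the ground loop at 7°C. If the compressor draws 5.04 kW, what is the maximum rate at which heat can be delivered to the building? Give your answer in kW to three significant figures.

96.7 kW

In absolute terms T_C = 280.15 K and T_H = 295.55 K, so ΔT = 15.40 K.
COP_Carnot = T_H/ΔT = 295.55/15.40 = 19.19.
Q̇_max = COP_Carnot × Ẇ = 19.19 × 5.040 kW = 96.73 kW.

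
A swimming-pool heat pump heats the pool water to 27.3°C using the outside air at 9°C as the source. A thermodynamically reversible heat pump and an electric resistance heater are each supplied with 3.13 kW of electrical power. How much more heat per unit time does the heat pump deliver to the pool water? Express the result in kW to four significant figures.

48.26 kW

In absolute terms T_C = 282.15 K and T_H = 300.45 K, so ΔT = 18.30 K.
COP_Carnot = T_H/ΔT = 300.45/18.30 = 16.42.
The heat pump delivers Q̇_H = COP × Ẇ = 51.39 kW; the resistance heater delivers Ẇ = 3.130 kW.
Extra = (COP − 1)·Ẇ = 48.26 kW.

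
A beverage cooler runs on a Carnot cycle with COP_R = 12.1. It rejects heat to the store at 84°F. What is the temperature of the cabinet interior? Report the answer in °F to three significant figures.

42.5 °F

For a Carnot refrigerator COP_R = T_C/(T_H − T_C), so T_C = COP·T_H/(1 + COP).
With T_H = 302.04 K, T_C = 12.1 × 302.04/13.10 = 278.98 K.
Converting, 278.98 K = 42.50°F.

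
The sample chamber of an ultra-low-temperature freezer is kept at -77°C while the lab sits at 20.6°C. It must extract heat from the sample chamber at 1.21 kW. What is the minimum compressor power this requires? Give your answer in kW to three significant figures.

0.602 kW

In absolute terms T_C = 196.15 K and T_H = 293.75 K, so ΔT = 97.60 K.
COP_Carnot = T_C/ΔT = 196.15/97.60 = 2.010.
Ẇ_min = Q̇/COP_Carnot = 1.210/2.010 = 0.6021 kW.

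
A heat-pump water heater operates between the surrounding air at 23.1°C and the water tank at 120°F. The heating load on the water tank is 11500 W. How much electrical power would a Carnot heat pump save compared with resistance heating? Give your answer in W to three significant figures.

In absolute terms T_C = 296.25 K and T_H = 322.04 K, so ΔT = 25.79 K.
COP_Carnot = T_H/ΔT = 322.04/25.79 = 12.49.
Resistance heating needs Ẇ_res = Q̇_H = 11500 W; the reversible heat pump needs only Ẇ_hp = Q̇_H/COP = 920.9 W.
Saving = 11500 − 920.9 = 10580 W.

10600 W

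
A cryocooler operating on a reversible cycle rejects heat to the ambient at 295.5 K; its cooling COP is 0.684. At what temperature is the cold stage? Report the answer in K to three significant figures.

For a Carnot refrigerator COP_R = T_C/(T_H − T_C), so T_C = COP·T_H/(1 + COP).
With T_H = 295.50 K, T_C = 0.684 × 295.50/1.684 = 120.02 K.

120 K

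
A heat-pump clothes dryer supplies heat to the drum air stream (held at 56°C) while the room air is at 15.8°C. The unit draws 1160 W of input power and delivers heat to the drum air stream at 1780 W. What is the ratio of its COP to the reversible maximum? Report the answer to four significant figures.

0.1874

COP_actual = Q̇_H/Ẇ = 1780/1160 = 1.534.
In absolute terms T_C = 288.95 K and T_H = 329.15 K, so ΔT = 40.20 K.
COP_Carnot = T_H/ΔT = 329.15/40.20 = 8.188.
η_II = COP_actual/COP_Carnot = 1.534/8.188 = 0.1874.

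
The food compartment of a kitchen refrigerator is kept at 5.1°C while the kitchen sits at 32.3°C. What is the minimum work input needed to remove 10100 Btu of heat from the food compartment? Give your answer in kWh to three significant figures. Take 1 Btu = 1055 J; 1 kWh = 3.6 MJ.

0.289 kWh

In absolute terms T_C = 278.25 K and T_H = 305.45 K, so ΔT = 27.20 K.
The reversible limit is COP_R = T_C/ΔT = 10.23, so W_min = Q_C/COP = Q_C·ΔT/T_C.
W_min = 10100 × 27.20/278.25 = 987.3 Btu = 0.2893 kWh.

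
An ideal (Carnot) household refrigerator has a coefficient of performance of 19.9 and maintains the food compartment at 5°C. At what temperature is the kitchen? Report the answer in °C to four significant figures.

18.98 °C

COP_R = T_C/(T_H − T_C) gives T_H − T_C = T_C/COP.
With T_C = 278.15 K, T_H = 278.15 × (1 + 1/19.9) = 292.13 K.
Converting, 292.13 K = 18.98°C.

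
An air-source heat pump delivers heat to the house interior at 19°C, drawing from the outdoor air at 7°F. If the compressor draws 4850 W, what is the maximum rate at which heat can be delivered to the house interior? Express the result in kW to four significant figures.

In absolute terms T_C = 259.26 K and T_H = 292.15 K, so ΔT = 32.89 K.
COP_Carnot = T_H/ΔT = 292.15/32.89 = 8.883.
Q̇_max = COP_Carnot × Ẇ = 8.883 × 4850 W = 43080 W = 43.08 kW.

43.08 kW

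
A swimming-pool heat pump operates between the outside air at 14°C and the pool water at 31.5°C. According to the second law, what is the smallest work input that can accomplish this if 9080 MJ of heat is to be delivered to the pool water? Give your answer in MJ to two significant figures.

520 MJ

In absolute terms T_C = 287.15 K and T_H = 304.65 K, so ΔT = 17.50 K.
The reversible limit is COP_HP = T_H/ΔT = 17.41, so W_min = Q_H/COP = Q_H·ΔT/T_H.
W_min = 9080 × 17.50/304.65 = 521.6 MJ.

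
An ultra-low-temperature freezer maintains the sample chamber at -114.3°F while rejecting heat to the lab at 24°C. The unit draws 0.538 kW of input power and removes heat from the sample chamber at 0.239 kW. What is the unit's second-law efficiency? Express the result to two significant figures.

0.24

COP_actual = Q̇_C/Ẇ = 0.2390/0.5380 = 0.4442.
In absolute terms T_C = 191.87 K and T_H = 297.15 K, so ΔT = 105.3 K.
COP_Carnot = T_C/ΔT = 191.87/105.3 = 1.823.
η_II = COP_actual/COP_Carnot = 0.4442/1.823 = 0.2437.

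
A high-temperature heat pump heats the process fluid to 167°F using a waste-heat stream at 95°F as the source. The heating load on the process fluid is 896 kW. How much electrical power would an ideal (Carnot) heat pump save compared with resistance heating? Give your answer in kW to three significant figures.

793 kW

In absolute terms T_C = 308.15 K and T_H = 348.15 K, so ΔT = 40.00 K.
COP_Carnot = T_H/ΔT = 348.15/40.00 = 8.704.
Resistance heating needs Ẇ_res = Q̇_H = 896.0 kW; the reversible heat pump needs only Ẇ_hp = Q̇_H/COP = 102.9 kW.
Saving = 896.0 − 102.9 = 793.1 kW.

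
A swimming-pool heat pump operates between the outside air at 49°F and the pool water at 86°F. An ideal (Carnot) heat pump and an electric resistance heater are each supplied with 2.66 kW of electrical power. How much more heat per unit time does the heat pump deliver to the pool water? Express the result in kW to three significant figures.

36.6 kW

In absolute terms T_C = 282.59 K and T_H = 303.15 K, so ΔT = 20.56 K.
COP_Carnot = T_H/ΔT = 303.15/20.56 = 14.75.
The heat pump delivers Q̇_H = COP × Ẇ = 39.23 kW; the resistance heater delivers Ẇ = 2.660 kW.
Extra = (COP − 1)·Ẇ = 36.57 kW.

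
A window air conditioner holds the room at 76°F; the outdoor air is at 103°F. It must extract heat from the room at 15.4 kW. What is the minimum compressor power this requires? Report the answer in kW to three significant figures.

In absolute terms T_C = 297.59 K and T_H = 312.59 K, so ΔT = 15.00 K.
COP_Carnot = T_C/ΔT = 297.59/15.00 = 19.84.
Ẇ_min = Q̇/COP_Carnot = 15.40/19.84 = 0.7762 kW.

0.776 kW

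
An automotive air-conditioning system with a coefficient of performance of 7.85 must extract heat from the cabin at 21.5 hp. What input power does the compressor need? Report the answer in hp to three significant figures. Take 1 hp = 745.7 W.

2.74 hp

Ẇ = Q̇_C/COP = 21.50/7.85 = 2.739 hp.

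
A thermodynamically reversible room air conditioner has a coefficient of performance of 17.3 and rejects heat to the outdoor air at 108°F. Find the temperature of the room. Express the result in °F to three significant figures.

For a Carnot refrigerator COP_R = T_C/(T_H − T_C), so T_C = COP·T_H/(1 + COP).
With T_H = 315.37 K, T_C = 17.3 × 315.37/18.30 = 298.14 K.
Converting, 298.14 K = 76.98°F.

77.0 °F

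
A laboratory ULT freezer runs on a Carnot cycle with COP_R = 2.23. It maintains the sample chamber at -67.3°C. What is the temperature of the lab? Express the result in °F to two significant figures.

COP_R = T_C/(T_H − T_C) gives T_H − T_C = T_C/COP.
With T_C = 205.85 K, T_H = 205.85 × (1 + 1/2.23) = 298.16 K.
Converting, 298.16 K = 77.02°F.

77 °F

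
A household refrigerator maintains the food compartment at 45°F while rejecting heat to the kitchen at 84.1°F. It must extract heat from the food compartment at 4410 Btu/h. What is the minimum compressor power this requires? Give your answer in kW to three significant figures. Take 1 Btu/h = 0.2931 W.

In absolute terms T_C = 280.37 K and T_H = 302.09 K, so ΔT = 21.72 K.
COP_Carnot = T_C/ΔT = 280.37/21.72 = 12.91.
Ẇ_min = Q̇/COP_Carnot = 4410/12.91 = 341.7 Btu/h = 0.1001 kW.

0.100 kW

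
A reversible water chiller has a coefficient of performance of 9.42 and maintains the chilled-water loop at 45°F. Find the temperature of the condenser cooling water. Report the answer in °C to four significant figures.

COP_R = T_C/(T_H − T_C) gives T_H − T_C = T_C/COP.
With T_C = 280.37 K, T_H = 280.37 × (1 + 1/9.42) = 310.14 K.
Converting, 310.14 K = 36.99°C.

36.99 °C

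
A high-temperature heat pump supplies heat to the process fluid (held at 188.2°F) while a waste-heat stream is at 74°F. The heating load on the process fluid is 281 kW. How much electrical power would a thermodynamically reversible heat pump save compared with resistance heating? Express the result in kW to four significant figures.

231.5 kW

In absolute terms T_C = 296.48 K and T_H = 359.93 K, so ΔT = 63.44 K.
COP_Carnot = T_H/ΔT = 359.93/63.44 = 5.673.
Resistance heating needs Ẇ_res = Q̇_H = 281.0 kW; the reversible heat pump needs only Ẇ_hp = Q̇_H/COP = 49.53 kW.
Saving = 281.0 − 49.53 = 231.5 kW.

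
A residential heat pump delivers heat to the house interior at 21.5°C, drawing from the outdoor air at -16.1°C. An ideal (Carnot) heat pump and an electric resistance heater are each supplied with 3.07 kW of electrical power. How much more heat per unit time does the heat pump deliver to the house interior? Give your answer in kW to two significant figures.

In absolute terms T_C = 257.05 K and T_H = 294.65 K, so ΔT = 37.60 K.
COP_Carnot = T_H/ΔT = 294.65/37.60 = 7.836.
The heat pump delivers Q̇_H = COP × Ẇ = 24.06 kW; the resistance heater delivers Ẇ = 3.070 kW.
Extra = (COP − 1)·Ẇ = 20.99 kW.

21 kW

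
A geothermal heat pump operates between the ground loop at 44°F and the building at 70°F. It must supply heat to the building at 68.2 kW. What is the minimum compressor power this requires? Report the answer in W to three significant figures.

3350 W

In absolute terms T_C = 279.82 K and T_H = 294.26 K, so ΔT = 14.44 K.
COP_Carnot = T_H/ΔT = 294.26/14.44 = 20.37.
Ẇ_min = Q̇/COP_Carnot = 68.20/20.37 = 3.348 kW = 3348 W.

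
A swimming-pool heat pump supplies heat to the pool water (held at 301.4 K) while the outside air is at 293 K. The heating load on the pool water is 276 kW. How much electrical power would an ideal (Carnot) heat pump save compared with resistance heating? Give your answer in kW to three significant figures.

268 kW

The reservoir spacing is ΔT = 301.4 − 293 = 8.400 K.
COP_Carnot = T_H/ΔT = 301.40/8.400 = 35.88.
Resistance heating needs Ẇ_res = Q̇_H = 276.0 kW; the reversible heat pump needs only Ẇ_hp = Q̇_H/COP = 7.692 kW.
Saving = 276.0 − 7.692 = 268.3 kW.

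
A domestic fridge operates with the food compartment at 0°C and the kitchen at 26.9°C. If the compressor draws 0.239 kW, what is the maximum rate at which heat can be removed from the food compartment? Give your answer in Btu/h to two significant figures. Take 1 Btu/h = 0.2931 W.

In absolute terms T_C = 273.15 K and T_H = 300.05 K, so ΔT = 26.90 K.
COP_Carnot = T_C/ΔT = 273.15/26.90 = 10.15.
Q̇_max = COP_Carnot × Ẇ = 10.15 × 0.2390 kW = 2.427 kW = 8280 Btu/h.

8300 Btu/h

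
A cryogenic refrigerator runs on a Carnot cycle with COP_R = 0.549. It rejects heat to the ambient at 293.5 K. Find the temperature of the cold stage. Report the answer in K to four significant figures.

For a Carnot refrigerator COP_R = T_C/(T_H − T_C), so T_C = COP·T_H/(1 + COP).
With T_H = 293.50 K, T_C = 0.549 × 293.50/1.549 = 104.02 K.

104.0 K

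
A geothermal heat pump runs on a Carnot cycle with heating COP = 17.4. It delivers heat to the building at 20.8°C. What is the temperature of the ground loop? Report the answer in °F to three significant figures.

COP_HP = T_H/(T_H − T_C) gives T_H − T_C = T_H/COP.
With T_H = 293.95 K, T_C = 293.95 × (1 − 1/17.4) = 277.06 K.
Converting, 277.06 K = 39.03°F.

39.0 °F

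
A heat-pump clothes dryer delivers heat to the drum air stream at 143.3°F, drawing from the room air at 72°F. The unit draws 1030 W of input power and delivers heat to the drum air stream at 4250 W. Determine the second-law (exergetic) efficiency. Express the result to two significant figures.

COP_actual = Q̇_H/Ẇ = 4250/1030 = 4.126.
In absolute terms T_C = 295.37 K and T_H = 334.98 K, so ΔT = 39.61 K.
COP_Carnot = T_H/ΔT = 334.98/39.61 = 8.457.
η_II = COP_actual/COP_Carnot = 4.126/8.457 = 0.4879.

0.49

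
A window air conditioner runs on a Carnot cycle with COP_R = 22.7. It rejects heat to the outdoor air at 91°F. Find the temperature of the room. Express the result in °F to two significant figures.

68 °F

For a Carnot refrigerator COP_R = T_C/(T_H − T_C), so T_C = COP·T_H/(1 + COP).
With T_H = 305.93 K, T_C = 22.7 × 305.93/23.70 = 293.02 K.
Converting, 293.02 K = 67.76°F.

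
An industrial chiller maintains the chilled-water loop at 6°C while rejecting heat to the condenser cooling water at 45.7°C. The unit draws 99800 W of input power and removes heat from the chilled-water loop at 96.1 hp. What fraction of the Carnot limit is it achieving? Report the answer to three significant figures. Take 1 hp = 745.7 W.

0.102

Converting, Q̇_C = 96.10 hp = 71660 W, so COP_actual = Q̇_C/Ẇ = 71660/99800 = 0.7181.
In absolute terms T_C = 279.15 K and T_H = 318.85 K, so ΔT = 39.70 K.
COP_Carnot = T_C/ΔT = 279.15/39.70 = 7.031.
η_II = COP_actual/COP_Carnot = 0.7181/7.031 = 0.1021.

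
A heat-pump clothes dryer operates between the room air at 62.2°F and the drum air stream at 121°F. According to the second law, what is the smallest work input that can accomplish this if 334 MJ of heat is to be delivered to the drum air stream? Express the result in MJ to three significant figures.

In absolute terms T_C = 289.93 K and T_H = 322.59 K, so ΔT = 32.67 K.
The reversible limit is COP_HP = T_H/ΔT = 9.875, so W_min = Q_H/COP = Q_H·ΔT/T_H.
W_min = 334.0 × 32.67/322.59 = 33.82 MJ.

33.8 MJ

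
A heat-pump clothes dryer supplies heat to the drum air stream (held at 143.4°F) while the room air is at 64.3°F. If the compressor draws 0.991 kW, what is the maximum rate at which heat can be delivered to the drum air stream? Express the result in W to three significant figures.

7560 W

In absolute terms T_C = 291.09 K and T_H = 335.04 K, so ΔT = 43.94 K.
COP_Carnot = T_H/ΔT = 335.04/43.94 = 7.624.
Q̇_max = COP_Carnot × Ẇ = 7.624 × 0.9910 kW = 7.556 kW = 7556 W.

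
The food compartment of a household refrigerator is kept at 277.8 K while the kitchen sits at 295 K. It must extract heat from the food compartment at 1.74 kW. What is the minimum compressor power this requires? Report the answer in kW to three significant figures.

The reservoir spacing is ΔT = 295 − 277.8 = 17.20 K.
COP_Carnot = T_C/ΔT = 277.80/17.20 = 16.15.
Ẇ_min = Q̇/COP_Carnot = 1.740/16.15 = 0.1077 kW.

0.108 kW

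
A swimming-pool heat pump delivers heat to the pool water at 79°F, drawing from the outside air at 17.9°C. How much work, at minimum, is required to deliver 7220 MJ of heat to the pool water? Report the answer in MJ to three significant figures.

198 MJ

In absolute terms T_C = 291.05 K and T_H = 299.26 K, so ΔT = 8.211 K.
The reversible limit is COP_HP = T_H/ΔT = 36.45, so W_min = Q_H/COP = Q_H·ΔT/T_H.
W_min = 7220 × 8.211/299.26 = 198.1 MJ.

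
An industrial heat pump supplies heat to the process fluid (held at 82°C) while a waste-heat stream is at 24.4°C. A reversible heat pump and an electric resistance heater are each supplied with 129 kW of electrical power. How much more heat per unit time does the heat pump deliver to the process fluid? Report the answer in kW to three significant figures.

In absolute terms T_C = 297.55 K and T_H = 355.15 K, so ΔT = 57.60 K.
COP_Carnot = T_H/ΔT = 355.15/57.60 = 6.166.
The heat pump delivers Q̇_H = COP × Ẇ = 795.4 kW; the resistance heater delivers Ẇ = 129.0 kW.
Extra = (COP − 1)·Ẇ = 666.4 kW.

666 kW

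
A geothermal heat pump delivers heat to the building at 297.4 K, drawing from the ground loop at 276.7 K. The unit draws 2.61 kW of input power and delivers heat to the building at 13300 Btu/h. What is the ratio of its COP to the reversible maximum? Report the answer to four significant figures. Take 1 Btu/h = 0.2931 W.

Converting, Q̇_H = 13300 Btu/h = 3.898 kW, so COP_actual = Q̇_H/Ẇ = 3.898/2.610 = 1.494.
The reservoir spacing is ΔT = 297.4 − 276.7 = 20.70 K.
COP_Carnot = T_H/ΔT = 297.40/20.70 = 14.37.
η_II = COP_actual/COP_Carnot = 1.494/14.37 = 0.1040.

0.1040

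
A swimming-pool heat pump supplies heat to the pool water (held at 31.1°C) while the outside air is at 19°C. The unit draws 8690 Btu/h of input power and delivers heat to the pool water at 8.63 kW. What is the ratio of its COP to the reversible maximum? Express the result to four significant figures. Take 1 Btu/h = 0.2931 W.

0.1348

Converting, Q̇_H = 8.630 kW = 29440 Btu/h, so COP_actual = Q̇_H/Ẇ = 29440/8690 = 3.388.
In absolute terms T_C = 292.15 K and T_H = 304.25 K, so ΔT = 12.10 K.
COP_Carnot = T_H/ΔT = 304.25/12.10 = 25.14.
η_II = COP_actual/COP_Carnot = 3.388/25.14 = 0.1348.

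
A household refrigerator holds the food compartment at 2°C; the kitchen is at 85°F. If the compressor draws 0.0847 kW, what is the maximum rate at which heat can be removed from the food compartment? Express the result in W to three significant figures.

In absolute terms T_C = 275.15 K and T_H = 302.59 K, so ΔT = 27.44 K.
COP_Carnot = T_C/ΔT = 275.15/27.44 = 10.03.
Q̇_max = COP_Carnot × Ẇ = 10.03 × 0.08470 kW = 0.8492 kW = 849.2 W.

849 W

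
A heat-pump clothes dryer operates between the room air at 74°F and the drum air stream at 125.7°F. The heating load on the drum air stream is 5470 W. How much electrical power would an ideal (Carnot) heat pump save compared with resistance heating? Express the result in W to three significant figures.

In absolute terms T_C = 296.48 K and T_H = 325.21 K, so ΔT = 28.72 K.
COP_Carnot = T_H/ΔT = 325.21/28.72 = 11.32.
Resistance heating needs Ẇ_res = Q̇_H = 5470 W; the reversible heat pump needs only Ẇ_hp = Q̇_H/COP = 483.1 W.
Saving = 5470 − 483.1 = 4987 W.

4990 W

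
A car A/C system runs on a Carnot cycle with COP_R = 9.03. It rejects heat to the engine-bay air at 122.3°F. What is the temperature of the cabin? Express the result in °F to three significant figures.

64.3 °F

For a Carnot refrigerator COP_R = T_C/(T_H − T_C), so T_C = COP·T_H/(1 + COP).
With T_H = 323.32 K, T_C = 9.03 × 323.32/10.03 = 291.08 K.
Converting, 291.08 K = 64.28°F.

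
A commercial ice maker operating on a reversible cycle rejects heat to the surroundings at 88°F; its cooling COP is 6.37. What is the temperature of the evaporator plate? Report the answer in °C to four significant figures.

-10.17 °C

For a Carnot refrigerator COP_R = T_C/(T_H − T_C), so T_C = COP·T_H/(1 + COP).
With T_H = 304.26 K, T_C = 6.37 × 304.26/7.370 = 262.98 K.
Converting, 262.98 K = -10.17°C.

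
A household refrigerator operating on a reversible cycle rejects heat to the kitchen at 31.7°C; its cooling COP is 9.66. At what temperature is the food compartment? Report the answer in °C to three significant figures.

3.10 °C

For a Carnot refrigerator COP_R = T_C/(T_H − T_C), so T_C = COP·T_H/(1 + COP).
With T_H = 304.85 K, T_C = 9.66 × 304.85/10.66 = 276.25 K.
Converting, 276.25 K = 3.10°C.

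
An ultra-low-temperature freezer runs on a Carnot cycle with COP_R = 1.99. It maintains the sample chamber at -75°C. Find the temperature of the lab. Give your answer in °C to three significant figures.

24.6 °C

COP_R = T_C/(T_H − T_C) gives T_H − T_C = T_C/COP.
With T_C = 198.15 K, T_H = 198.15 × (1 + 1/1.99) = 297.72 K.
Converting, 297.72 K = 24.57°C.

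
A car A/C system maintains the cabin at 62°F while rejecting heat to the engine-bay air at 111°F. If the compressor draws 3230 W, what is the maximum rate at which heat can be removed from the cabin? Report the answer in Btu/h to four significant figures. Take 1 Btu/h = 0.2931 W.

In absolute terms T_C = 289.82 K and T_H = 317.04 K, so ΔT = 27.22 K.
COP_Carnot = T_C/ΔT = 289.82/27.22 = 10.65.
Q̇_max = COP_Carnot × Ẇ = 10.65 × 3230 W = 34390 W = 117300 Btu/h.

117300 Btu/h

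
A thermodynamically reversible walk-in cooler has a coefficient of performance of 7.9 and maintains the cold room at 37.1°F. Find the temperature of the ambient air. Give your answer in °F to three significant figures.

COP_R = T_C/(T_H − T_C) gives T_H − T_C = T_C/COP.
With T_C = 275.98 K, T_H = 275.98 × (1 + 1/7.9) = 310.92 K.
Converting, 310.92 K = 99.98°F.

100 °F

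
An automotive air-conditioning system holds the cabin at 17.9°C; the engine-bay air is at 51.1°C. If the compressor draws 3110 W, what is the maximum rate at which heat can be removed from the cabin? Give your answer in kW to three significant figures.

27.3 kW

In absolute terms T_C = 291.05 K and T_H = 324.25 K, so ΔT = 33.20 K.
COP_Carnot = T_C/ΔT = 291.05/33.20 = 8.767.
Q̇_max = COP_Carnot × Ẇ = 8.767 × 3110 W = 27260 W = 27.26 kW.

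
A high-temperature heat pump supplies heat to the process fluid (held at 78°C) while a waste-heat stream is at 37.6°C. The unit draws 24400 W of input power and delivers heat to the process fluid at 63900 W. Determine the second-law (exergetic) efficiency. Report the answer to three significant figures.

COP_actual = Q̇_H/Ẇ = 63900/24400 = 2.619.
In absolute terms T_C = 310.75 K and T_H = 351.15 K, so ΔT = 40.40 K.
COP_Carnot = T_H/ΔT = 351.15/40.40 = 8.692.
η_II = COP_actual/COP_Carnot = 2.619/8.692 = 0.3013.

0.301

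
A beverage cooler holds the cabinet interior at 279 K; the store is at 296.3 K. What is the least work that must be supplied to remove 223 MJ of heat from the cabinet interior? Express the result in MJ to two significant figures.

The reservoir spacing is ΔT = 296.3 − 279 = 17.30 K.
The reversible limit is COP_R = T_C/ΔT = 16.13, so W_min = Q_C/COP = Q_C·ΔT/T_C.
W_min = 223.0 × 17.30/279.00 = 13.83 MJ.

14 MJ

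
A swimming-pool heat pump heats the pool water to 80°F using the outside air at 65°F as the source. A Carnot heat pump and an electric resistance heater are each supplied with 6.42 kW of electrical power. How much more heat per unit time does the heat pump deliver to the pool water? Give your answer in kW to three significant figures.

225 kW

In absolute terms T_C = 291.48 K and T_H = 299.82 K, so ΔT = 8.333 K.
COP_Carnot = T_H/ΔT = 299.82/8.333 = 35.98.
The heat pump delivers Q̇_H = COP × Ẇ = 231.0 kW; the resistance heater delivers Ẇ = 6.420 kW.
Extra = (COP − 1)·Ẇ = 224.6 kW.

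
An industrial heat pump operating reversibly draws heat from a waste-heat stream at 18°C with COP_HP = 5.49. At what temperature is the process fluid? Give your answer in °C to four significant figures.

82.84 °C

COP_HP = T_H/(T_H − T_C) rearranges to T_H = COP·T_C/(COP − 1).
With T_C = 291.15 K, T_H = 5.49 × 291.15/4.490 = 355.99 K.
Converting, 355.99 K = 82.84°C.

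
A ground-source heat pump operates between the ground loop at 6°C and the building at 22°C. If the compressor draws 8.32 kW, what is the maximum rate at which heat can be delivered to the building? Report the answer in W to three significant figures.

153000 W

In absolute terms T_C = 279.15 K and T_H = 295.15 K, so ΔT = 16.00 K.
COP_Carnot = T_H/ΔT = 295.15/16.00 = 18.45.
Q̇_max = COP_Carnot × Ẇ = 18.45 × 8.320 kW = 153.5 kW = 153500 W.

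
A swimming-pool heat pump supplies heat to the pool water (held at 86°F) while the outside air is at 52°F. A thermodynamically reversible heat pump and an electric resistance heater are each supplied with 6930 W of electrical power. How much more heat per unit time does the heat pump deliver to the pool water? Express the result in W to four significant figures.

In absolute terms T_C = 284.26 K and T_H = 303.15 K, so ΔT = 18.89 K.
COP_Carnot = T_H/ΔT = 303.15/18.89 = 16.05.
The heat pump delivers Q̇_H = COP × Ẇ = 111200 W; the resistance heater delivers Ẇ = 6930 W.
Extra = (COP − 1)·Ẇ = 104300 W.

104300 W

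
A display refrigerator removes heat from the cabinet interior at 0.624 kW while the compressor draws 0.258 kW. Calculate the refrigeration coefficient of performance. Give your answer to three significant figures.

2.42

The first law gives Q̇_H = Q̇_C + Ẇ, so the three rates are Q̇_C = 0.6240, Q̇_H = 0.8820, Ẇ = 0.2580 kW.
COP_R = Q̇_C/Ẇ = 0.6240/0.2580 = 2.419.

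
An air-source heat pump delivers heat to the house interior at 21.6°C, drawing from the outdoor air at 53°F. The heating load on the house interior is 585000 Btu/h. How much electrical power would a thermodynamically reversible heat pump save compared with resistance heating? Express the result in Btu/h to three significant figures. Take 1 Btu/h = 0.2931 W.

565000 Btu/h

In absolute terms T_C = 284.82 K and T_H = 294.75 K, so ΔT = 9.933 K.
COP_Carnot = T_H/ΔT = 294.75/9.933 = 29.67.
Resistance heating needs Ẇ_res = Q̇_H = 585000 Btu/h; the reversible heat pump needs only Ẇ_hp = Q̇_H/COP = 19720 Btu/h.
Saving = 585000 − 19720 = 565300 Btu/h.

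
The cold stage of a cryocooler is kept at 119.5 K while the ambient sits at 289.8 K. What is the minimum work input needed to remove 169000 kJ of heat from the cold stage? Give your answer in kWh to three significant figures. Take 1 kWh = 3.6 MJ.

66.9 kWh

The reservoir spacing is ΔT = 289.8 − 119.5 = 170.3 K.
The reversible limit is COP_R = T_C/ΔT = 0.7017, so W_min = Q_C/COP = Q_C·ΔT/T_C.
W_min = 169000 × 170.3/119.50 = 240800 kJ = 66.90 kWh.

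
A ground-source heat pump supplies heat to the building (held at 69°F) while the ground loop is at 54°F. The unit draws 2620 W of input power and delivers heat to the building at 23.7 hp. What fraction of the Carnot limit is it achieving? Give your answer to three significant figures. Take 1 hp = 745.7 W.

0.191

Converting, Q̇_H = 23.70 hp = 17670 W, so COP_actual = Q̇_H/Ẇ = 17670/2620 = 6.745.
In absolute terms T_C = 285.37 K and T_H = 293.71 K, so ΔT = 8.333 K.
COP_Carnot = T_H/ΔT = 293.71/8.333 = 35.24.
η_II = COP_actual/COP_Carnot = 6.745/35.24 = 0.1914.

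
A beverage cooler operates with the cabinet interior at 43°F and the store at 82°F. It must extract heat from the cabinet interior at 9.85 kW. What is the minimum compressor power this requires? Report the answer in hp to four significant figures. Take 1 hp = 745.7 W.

In absolute terms T_C = 279.26 K and T_H = 300.93 K, so ΔT = 21.67 K.
COP_Carnot = T_C/ΔT = 279.26/21.67 = 12.89.
Ẇ_min = Q̇/COP_Carnot = 9.850/12.89 = 0.7642 kW = 1.025 hp.

1.025 hp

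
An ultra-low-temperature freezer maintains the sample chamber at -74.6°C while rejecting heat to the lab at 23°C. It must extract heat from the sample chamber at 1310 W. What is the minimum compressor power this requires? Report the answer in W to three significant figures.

In absolute terms T_C = 198.55 K and T_H = 296.15 K, so ΔT = 97.60 K.
COP_Carnot = T_C/ΔT = 198.55/97.60 = 2.034.
Ẇ_min = Q̇/COP_Carnot = 1310/2.034 = 643.9 W.

644 W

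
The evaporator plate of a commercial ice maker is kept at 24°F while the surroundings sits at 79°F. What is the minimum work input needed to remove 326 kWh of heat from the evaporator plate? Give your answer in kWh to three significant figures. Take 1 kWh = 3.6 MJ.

In absolute terms T_C = 268.71 K and T_H = 299.26 K, so ΔT = 30.56 K.
The reversible limit is COP_R = T_C/ΔT = 8.794, so W_min = Q_C/COP = Q_C·ΔT/T_C.
W_min = 326.0 × 30.56/268.71 = 37.07 kWh.

37.1 kWh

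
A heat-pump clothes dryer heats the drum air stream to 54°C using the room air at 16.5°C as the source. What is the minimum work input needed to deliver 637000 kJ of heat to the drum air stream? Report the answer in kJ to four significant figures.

73020 kJ

In absolute terms T_C = 289.65 K and T_H = 327.15 K, so ΔT = 37.50 K.
The reversible limit is COP_HP = T_H/ΔT = 8.724, so W_min = Q_H/COP = Q_H·ΔT/T_H.
W_min = 637000 × 37.50/327.15 = 73020 kJ.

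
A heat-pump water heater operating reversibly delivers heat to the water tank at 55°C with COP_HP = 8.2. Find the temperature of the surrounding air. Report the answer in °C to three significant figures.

15.0 °C

COP_HP = T_H/(T_H − T_C) gives T_H − T_C = T_H/COP.
With T_H = 328.15 K, T_C = 328.15 × (1 − 1/8.2) = 288.13 K.
Converting, 288.13 K = 14.98°C.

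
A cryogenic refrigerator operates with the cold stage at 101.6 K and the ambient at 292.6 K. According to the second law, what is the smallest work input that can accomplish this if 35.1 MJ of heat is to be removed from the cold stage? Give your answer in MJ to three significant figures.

The reservoir spacing is ΔT = 292.6 − 101.6 = 191.0 K.
The reversible limit is COP_R = T_C/ΔT = 0.5319, so W_min = Q_C/COP = Q_C·ΔT/T_C.
W_min = 35.10 × 191.0/101.60 = 65.99 MJ.

66.0 MJ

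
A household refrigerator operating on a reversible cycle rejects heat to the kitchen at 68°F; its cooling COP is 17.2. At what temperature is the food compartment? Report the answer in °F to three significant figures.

39.0 °F

For a Carnot refrigerator COP_R = T_C/(T_H − T_C), so T_C = COP·T_H/(1 + COP).
With T_H = 293.15 K, T_C = 17.2 × 293.15/18.20 = 277.04 K.
Converting, 277.04 K = 39.01°F.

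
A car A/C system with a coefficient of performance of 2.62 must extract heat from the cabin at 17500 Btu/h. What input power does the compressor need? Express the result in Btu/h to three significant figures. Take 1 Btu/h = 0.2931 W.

Ẇ = Q̇_C/COP = 17500/2.62 = 6679 Btu/h.

6680 Btu/h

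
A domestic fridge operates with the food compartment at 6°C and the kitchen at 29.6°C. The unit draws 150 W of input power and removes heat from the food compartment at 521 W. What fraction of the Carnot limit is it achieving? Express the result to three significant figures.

COP_actual = Q̇_C/Ẇ = 521.0/150.0 = 3.473.
In absolute terms T_C = 279.15 K and T_H = 302.75 K, so ΔT = 23.60 K.
COP_Carnot = T_C/ΔT = 279.15/23.60 = 11.83.
η_II = COP_actual/COP_Carnot = 3.473/11.83 = 0.2936.

0.294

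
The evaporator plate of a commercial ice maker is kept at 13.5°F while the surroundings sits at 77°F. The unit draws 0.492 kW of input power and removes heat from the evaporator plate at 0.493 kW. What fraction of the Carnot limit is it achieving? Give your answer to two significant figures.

0.13

COP_actual = Q̇_C/Ẇ = 0.4930/0.4920 = 1.002.
In absolute terms T_C = 262.87 K and T_H = 298.15 K, so ΔT = 35.28 K.
COP_Carnot = T_C/ΔT = 262.87/35.28 = 7.451.
η_II = COP_actual/COP_Carnot = 1.002/7.451 = 0.1345.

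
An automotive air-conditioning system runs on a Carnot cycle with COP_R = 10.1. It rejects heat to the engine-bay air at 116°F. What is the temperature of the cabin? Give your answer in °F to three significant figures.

For a Carnot refrigerator COP_R = T_C/(T_H − T_C), so T_C = COP·T_H/(1 + COP).
With T_H = 319.82 K, T_C = 10.1 × 319.82/11.10 = 291.00 K.
Converting, 291.00 K = 64.14°F.

64.1 °F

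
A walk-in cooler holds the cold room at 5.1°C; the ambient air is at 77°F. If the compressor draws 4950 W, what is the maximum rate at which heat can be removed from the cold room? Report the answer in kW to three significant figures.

69.2 kW

In absolute terms T_C = 278.25 K and T_H = 298.15 K, so ΔT = 19.90 K.
COP_Carnot = T_C/ΔT = 278.25/19.90 = 13.98.
Q̇_max = COP_Carnot × Ẇ = 13.98 × 4950 W = 69210 W = 69.21 kW.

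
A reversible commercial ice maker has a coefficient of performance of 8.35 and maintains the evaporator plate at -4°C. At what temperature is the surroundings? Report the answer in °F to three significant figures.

82.8 °F

COP_R = T_C/(T_H − T_C) gives T_H − T_C = T_C/COP.
With T_C = 269.15 K, T_H = 269.15 × (1 + 1/8.35) = 301.38 K.
Converting, 301.38 K = 82.82°F.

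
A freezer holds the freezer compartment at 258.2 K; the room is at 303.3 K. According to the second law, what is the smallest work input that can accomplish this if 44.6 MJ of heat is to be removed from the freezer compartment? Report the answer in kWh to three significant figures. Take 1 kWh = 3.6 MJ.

The reservoir spacing is ΔT = 303.3 − 258.2 = 45.10 K.
The reversible limit is COP_R = T_C/ΔT = 5.725, so W_min = Q_C/COP = Q_C·ΔT/T_C.
W_min = 44.60 × 45.10/258.20 = 7.790 MJ = 2.164 kWh.

2.16 kWh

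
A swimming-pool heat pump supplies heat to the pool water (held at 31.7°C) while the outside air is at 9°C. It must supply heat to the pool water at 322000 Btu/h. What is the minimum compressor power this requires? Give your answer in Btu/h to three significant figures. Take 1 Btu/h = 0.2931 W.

In absolute terms T_C = 282.15 K and T_H = 304.85 K, so ΔT = 22.70 K.
COP_Carnot = T_H/ΔT = 304.85/22.70 = 13.43.
Ẇ_min = Q̇/COP_Carnot = 322000/13.43 = 23980 Btu/h.

24000 Btu/h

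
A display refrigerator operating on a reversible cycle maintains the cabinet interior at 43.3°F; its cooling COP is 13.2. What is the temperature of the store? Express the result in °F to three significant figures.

81.4 °F

COP_R = T_C/(T_H − T_C) gives T_H − T_C = T_C/COP.
With T_C = 279.43 K, T_H = 279.43 × (1 + 1/13.2) = 300.60 K.
Converting, 300.60 K = 81.40°F.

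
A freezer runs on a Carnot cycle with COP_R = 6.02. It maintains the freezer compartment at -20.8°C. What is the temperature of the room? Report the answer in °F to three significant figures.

70.0 °F

COP_R = T_C/(T_H − T_C) gives T_H − T_C = T_C/COP.
With T_C = 252.35 K, T_H = 252.35 × (1 + 1/6.02) = 294.27 K.
Converting, 294.27 K = 70.01°F.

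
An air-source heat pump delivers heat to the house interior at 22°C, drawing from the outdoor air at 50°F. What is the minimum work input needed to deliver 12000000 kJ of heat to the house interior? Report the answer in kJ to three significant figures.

488000 kJ

In absolute terms T_C = 283.15 K and T_H = 295.15 K, so ΔT = 12.00 K.
The reversible limit is COP_HP = T_H/ΔT = 24.60, so W_min = Q_H/COP = Q_H·ΔT/T_H.
W_min = 12000000 × 12.00/295.15 = 487900 kJ.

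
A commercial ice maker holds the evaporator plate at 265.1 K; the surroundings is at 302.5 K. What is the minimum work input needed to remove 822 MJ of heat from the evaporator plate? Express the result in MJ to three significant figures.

116 MJ

The reservoir spacing is ΔT = 302.5 − 265.1 = 37.40 K.
The reversible limit is COP_R = T_C/ΔT = 7.088, so W_min = Q_C/COP = Q_C·ΔT/T_C.
W_min = 822.0 × 37.40/265.10 = 116.0 MJ.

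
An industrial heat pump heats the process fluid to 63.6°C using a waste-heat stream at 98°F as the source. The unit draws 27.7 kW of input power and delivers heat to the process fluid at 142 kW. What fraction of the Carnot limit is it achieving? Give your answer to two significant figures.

COP_actual = Q̇_H/Ẇ = 142.0/27.70 = 5.126.
In absolute terms T_C = 309.82 K and T_H = 336.75 K, so ΔT = 26.93 K.
COP_Carnot = T_H/ΔT = 336.75/26.93 = 12.50.
η_II = COP_actual/COP_Carnot = 5.126/12.50 = 0.4100.

0.41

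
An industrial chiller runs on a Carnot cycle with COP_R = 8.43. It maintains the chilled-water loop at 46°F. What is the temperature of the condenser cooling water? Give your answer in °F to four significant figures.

106.0 °F

COP_R = T_C/(T_H − T_C) gives T_H − T_C = T_C/COP.
With T_C = 280.93 K, T_H = 280.93 × (1 + 1/8.43) = 314.25 K.
Converting, 314.25 K = 105.98°F.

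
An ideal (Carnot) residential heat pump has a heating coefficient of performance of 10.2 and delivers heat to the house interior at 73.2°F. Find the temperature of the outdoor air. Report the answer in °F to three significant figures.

21.0 °F

COP_HP = T_H/(T_H − T_C) gives T_H − T_C = T_H/COP.
With T_H = 296.04 K, T_C = 296.04 × (1 − 1/10.2) = 267.02 K.
Converting, 267.02 K = 20.96°F.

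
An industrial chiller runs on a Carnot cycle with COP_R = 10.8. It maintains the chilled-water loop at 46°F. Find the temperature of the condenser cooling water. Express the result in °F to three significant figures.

COP_R = T_C/(T_H − T_C) gives T_H − T_C = T_C/COP.
With T_C = 280.93 K, T_H = 280.93 × (1 + 1/10.8) = 306.94 K.
Converting, 306.94 K = 92.82°F.

92.8 °F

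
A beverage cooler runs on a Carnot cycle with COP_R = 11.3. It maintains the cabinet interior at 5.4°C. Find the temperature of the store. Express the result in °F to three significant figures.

86.1 °F

COP_R = T_C/(T_H − T_C) gives T_H − T_C = T_C/COP.
With T_C = 278.55 K, T_H = 278.55 × (1 + 1/11.3) = 303.20 K.
Converting, 303.20 K = 86.09°F.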